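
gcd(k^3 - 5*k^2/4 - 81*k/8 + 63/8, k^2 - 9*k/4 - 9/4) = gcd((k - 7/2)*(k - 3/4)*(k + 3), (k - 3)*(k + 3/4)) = 1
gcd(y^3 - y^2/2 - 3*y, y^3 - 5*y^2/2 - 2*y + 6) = y^2 - y/2 - 3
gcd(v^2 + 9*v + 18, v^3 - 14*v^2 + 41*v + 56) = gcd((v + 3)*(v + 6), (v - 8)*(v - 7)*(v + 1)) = 1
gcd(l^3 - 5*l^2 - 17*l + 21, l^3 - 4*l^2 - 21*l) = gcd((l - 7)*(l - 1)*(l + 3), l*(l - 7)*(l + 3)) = l^2 - 4*l - 21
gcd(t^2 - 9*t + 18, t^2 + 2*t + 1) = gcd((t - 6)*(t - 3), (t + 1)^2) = 1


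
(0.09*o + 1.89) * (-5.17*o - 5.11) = -0.4653*o^2 - 10.2312*o - 9.6579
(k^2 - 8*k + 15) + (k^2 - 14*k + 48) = 2*k^2 - 22*k + 63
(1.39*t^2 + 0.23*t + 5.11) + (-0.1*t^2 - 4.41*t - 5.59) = 1.29*t^2 - 4.18*t - 0.48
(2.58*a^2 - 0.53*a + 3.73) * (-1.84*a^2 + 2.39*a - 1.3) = -4.7472*a^4 + 7.1414*a^3 - 11.4839*a^2 + 9.6037*a - 4.849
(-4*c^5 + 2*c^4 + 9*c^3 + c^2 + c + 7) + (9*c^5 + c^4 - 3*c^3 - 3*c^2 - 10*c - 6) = 5*c^5 + 3*c^4 + 6*c^3 - 2*c^2 - 9*c + 1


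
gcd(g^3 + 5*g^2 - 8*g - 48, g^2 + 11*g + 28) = g + 4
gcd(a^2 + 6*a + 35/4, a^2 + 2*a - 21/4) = a + 7/2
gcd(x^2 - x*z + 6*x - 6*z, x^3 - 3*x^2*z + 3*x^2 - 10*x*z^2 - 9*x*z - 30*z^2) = 1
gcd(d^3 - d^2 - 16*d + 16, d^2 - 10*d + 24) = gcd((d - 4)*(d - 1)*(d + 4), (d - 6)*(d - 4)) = d - 4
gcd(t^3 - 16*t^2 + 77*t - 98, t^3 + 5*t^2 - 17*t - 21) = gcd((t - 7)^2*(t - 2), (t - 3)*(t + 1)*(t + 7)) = 1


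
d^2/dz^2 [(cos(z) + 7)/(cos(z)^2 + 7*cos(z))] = (sin(z)^2 + 1)/cos(z)^3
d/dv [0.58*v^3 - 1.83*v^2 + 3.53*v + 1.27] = 1.74*v^2 - 3.66*v + 3.53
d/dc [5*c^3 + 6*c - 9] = 15*c^2 + 6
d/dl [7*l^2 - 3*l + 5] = 14*l - 3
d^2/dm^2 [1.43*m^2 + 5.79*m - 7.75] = 2.86000000000000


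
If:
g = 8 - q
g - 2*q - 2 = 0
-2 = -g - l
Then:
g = 6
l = -4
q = 2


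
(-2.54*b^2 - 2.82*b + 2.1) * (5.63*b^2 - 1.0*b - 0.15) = -14.3002*b^4 - 13.3366*b^3 + 15.024*b^2 - 1.677*b - 0.315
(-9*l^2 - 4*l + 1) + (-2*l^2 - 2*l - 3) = -11*l^2 - 6*l - 2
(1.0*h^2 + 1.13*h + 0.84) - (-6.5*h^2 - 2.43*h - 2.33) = 7.5*h^2 + 3.56*h + 3.17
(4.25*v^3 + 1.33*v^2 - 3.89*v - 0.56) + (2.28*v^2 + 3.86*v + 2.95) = 4.25*v^3 + 3.61*v^2 - 0.0300000000000002*v + 2.39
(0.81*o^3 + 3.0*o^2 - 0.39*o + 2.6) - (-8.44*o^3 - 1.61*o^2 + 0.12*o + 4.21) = 9.25*o^3 + 4.61*o^2 - 0.51*o - 1.61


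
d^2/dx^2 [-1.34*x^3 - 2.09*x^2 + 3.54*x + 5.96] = -8.04*x - 4.18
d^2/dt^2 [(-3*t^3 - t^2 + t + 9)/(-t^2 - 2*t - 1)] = 12*(t - 4)/(t^4 + 4*t^3 + 6*t^2 + 4*t + 1)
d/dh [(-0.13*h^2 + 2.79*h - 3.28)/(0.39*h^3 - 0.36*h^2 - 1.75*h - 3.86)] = (0.0507*h^4 - 2.1762*h^3 + 5.0695*h^2 - 1.358*h - 16.5094)/(0.1521*h^6 - 0.2808*h^5 - 1.2354*h^4 - 1.7508*h^3 + 5.8417*h^2 + 13.51*h + 14.8996)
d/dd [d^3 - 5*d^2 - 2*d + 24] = 3*d^2 - 10*d - 2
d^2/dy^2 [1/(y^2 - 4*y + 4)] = 6/(y^4 - 8*y^3 + 24*y^2 - 32*y + 16)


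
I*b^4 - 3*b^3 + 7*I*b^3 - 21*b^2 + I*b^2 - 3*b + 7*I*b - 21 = (b + 7)*(b + I)*(b + 3*I)*(I*b + 1)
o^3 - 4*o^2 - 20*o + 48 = (o - 6)*(o - 2)*(o + 4)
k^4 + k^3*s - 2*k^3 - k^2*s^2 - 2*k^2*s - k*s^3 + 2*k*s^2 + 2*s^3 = (k - 2)*(k - s)*(k + s)^2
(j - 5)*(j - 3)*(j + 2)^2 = j^4 - 4*j^3 - 13*j^2 + 28*j + 60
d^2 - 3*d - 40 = (d - 8)*(d + 5)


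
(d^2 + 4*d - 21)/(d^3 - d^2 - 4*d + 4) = (d^2 + 4*d - 21)/(d^3 - d^2 - 4*d + 4)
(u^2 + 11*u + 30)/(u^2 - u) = (u^2 + 11*u + 30)/(u*(u - 1))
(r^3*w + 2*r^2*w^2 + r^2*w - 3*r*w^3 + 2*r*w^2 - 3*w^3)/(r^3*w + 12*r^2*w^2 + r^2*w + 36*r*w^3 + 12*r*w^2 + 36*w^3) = (r^2 + 2*r*w - 3*w^2)/(r^2 + 12*r*w + 36*w^2)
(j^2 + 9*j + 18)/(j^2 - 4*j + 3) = (j^2 + 9*j + 18)/(j^2 - 4*j + 3)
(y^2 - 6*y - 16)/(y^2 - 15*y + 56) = (y + 2)/(y - 7)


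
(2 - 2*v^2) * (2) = 4 - 4*v^2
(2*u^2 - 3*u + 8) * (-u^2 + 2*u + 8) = -2*u^4 + 7*u^3 + 2*u^2 - 8*u + 64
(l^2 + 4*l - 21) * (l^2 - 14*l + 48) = l^4 - 10*l^3 - 29*l^2 + 486*l - 1008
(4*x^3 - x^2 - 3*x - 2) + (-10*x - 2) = 4*x^3 - x^2 - 13*x - 4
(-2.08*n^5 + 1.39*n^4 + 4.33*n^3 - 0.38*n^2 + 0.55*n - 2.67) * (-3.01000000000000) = 6.2608*n^5 - 4.1839*n^4 - 13.0333*n^3 + 1.1438*n^2 - 1.6555*n + 8.0367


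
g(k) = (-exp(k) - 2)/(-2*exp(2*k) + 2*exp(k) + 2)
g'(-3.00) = 0.02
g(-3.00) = -0.98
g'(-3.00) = 0.02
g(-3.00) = -0.98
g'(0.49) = -6473.86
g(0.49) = 56.51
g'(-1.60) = 0.01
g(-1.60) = -0.95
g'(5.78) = -0.00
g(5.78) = 0.00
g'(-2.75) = 0.02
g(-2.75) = -0.97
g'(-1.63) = 0.01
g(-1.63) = -0.95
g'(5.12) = -0.00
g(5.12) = 0.00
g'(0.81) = -4.50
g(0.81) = 1.18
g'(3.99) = -0.01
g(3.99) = 0.01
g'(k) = (-exp(k) - 2)*(4*exp(2*k) - 2*exp(k))/(-2*exp(2*k) + 2*exp(k) + 2)^2 - exp(k)/(-2*exp(2*k) + 2*exp(k) + 2) = (-(exp(k) + 2)*(2*exp(k) - 1) + exp(2*k) - exp(k) - 1)*exp(k)/(2*(-exp(2*k) + exp(k) + 1)^2)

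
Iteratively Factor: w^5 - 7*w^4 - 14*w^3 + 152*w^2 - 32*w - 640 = (w + 4)*(w^4 - 11*w^3 + 30*w^2 + 32*w - 160) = (w + 2)*(w + 4)*(w^3 - 13*w^2 + 56*w - 80) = (w - 4)*(w + 2)*(w + 4)*(w^2 - 9*w + 20) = (w - 4)^2*(w + 2)*(w + 4)*(w - 5)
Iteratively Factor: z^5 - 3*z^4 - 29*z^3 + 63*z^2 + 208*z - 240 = (z + 4)*(z^4 - 7*z^3 - z^2 + 67*z - 60) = (z - 1)*(z + 4)*(z^3 - 6*z^2 - 7*z + 60) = (z - 5)*(z - 1)*(z + 4)*(z^2 - z - 12) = (z - 5)*(z - 4)*(z - 1)*(z + 4)*(z + 3)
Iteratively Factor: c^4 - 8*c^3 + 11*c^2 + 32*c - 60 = (c - 3)*(c^3 - 5*c^2 - 4*c + 20) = (c - 3)*(c - 2)*(c^2 - 3*c - 10) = (c - 5)*(c - 3)*(c - 2)*(c + 2)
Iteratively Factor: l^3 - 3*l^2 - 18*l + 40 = (l - 5)*(l^2 + 2*l - 8) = (l - 5)*(l - 2)*(l + 4)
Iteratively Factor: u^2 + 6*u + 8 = (u + 2)*(u + 4)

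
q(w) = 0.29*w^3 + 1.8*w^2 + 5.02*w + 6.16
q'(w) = 0.87*w^2 + 3.6*w + 5.02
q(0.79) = 11.39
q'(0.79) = 8.41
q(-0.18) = 5.31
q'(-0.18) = 4.40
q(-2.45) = 0.40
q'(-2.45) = 1.42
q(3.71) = 64.37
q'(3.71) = 30.35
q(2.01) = 25.88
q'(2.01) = 15.77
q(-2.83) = -0.20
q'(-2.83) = 1.80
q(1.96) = 25.10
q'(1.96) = 15.42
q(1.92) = 24.49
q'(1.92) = 15.14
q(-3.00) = -0.53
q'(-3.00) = 2.05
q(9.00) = 408.55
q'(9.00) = 107.89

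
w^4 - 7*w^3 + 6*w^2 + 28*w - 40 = (w - 5)*(w - 2)^2*(w + 2)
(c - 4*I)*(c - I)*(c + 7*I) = c^3 + 2*I*c^2 + 31*c - 28*I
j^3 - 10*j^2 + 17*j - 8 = (j - 8)*(j - 1)^2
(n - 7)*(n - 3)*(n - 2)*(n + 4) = n^4 - 8*n^3 - 7*n^2 + 122*n - 168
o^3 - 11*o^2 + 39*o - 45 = (o - 5)*(o - 3)^2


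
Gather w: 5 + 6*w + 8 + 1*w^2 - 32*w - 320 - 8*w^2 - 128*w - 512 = -7*w^2 - 154*w - 819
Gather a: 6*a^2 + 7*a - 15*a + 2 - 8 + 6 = 6*a^2 - 8*a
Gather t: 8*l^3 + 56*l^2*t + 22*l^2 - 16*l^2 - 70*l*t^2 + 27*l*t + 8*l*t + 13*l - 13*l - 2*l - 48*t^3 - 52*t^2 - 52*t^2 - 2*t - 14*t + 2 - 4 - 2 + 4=8*l^3 + 6*l^2 - 2*l - 48*t^3 + t^2*(-70*l - 104) + t*(56*l^2 + 35*l - 16)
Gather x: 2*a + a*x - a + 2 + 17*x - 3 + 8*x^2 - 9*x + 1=a + 8*x^2 + x*(a + 8)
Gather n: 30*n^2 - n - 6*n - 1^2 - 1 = 30*n^2 - 7*n - 2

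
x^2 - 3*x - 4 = (x - 4)*(x + 1)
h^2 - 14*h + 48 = (h - 8)*(h - 6)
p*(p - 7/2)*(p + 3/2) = p^3 - 2*p^2 - 21*p/4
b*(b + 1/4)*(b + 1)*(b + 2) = b^4 + 13*b^3/4 + 11*b^2/4 + b/2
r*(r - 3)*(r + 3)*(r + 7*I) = r^4 + 7*I*r^3 - 9*r^2 - 63*I*r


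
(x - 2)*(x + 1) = x^2 - x - 2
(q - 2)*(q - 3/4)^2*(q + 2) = q^4 - 3*q^3/2 - 55*q^2/16 + 6*q - 9/4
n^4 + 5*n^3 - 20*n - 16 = (n - 2)*(n + 1)*(n + 2)*(n + 4)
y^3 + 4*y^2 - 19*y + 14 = (y - 2)*(y - 1)*(y + 7)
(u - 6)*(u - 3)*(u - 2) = u^3 - 11*u^2 + 36*u - 36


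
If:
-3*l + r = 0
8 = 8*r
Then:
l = 1/3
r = 1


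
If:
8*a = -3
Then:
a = -3/8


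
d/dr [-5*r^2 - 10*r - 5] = -10*r - 10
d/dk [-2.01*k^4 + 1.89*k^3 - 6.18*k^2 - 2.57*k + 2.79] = -8.04*k^3 + 5.67*k^2 - 12.36*k - 2.57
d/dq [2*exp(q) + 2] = 2*exp(q)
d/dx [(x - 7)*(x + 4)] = 2*x - 3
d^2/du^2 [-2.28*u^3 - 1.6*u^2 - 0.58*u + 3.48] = -13.68*u - 3.2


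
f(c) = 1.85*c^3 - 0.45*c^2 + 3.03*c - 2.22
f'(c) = 5.55*c^2 - 0.9*c + 3.03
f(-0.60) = -4.60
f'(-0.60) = 5.57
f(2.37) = 27.06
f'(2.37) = 32.07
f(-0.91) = -6.74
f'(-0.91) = 8.44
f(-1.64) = -16.56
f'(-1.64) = 19.43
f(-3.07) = -69.29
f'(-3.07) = 58.10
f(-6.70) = -599.13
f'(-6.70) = 258.20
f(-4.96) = -254.06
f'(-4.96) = 144.03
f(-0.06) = -2.40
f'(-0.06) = 3.10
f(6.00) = 399.36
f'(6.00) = 197.43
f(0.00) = -2.22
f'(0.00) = 3.03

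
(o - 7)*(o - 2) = o^2 - 9*o + 14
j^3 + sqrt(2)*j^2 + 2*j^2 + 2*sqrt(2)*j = j*(j + 2)*(j + sqrt(2))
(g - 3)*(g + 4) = g^2 + g - 12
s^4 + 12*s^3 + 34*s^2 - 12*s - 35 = (s - 1)*(s + 1)*(s + 5)*(s + 7)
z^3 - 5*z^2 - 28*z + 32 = (z - 8)*(z - 1)*(z + 4)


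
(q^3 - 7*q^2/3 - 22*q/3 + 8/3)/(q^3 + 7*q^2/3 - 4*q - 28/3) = (3*q^2 - 13*q + 4)/(3*q^2 + q - 14)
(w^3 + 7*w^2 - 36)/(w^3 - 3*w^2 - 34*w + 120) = (w^2 + w - 6)/(w^2 - 9*w + 20)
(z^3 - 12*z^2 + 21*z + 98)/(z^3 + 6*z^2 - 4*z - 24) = (z^2 - 14*z + 49)/(z^2 + 4*z - 12)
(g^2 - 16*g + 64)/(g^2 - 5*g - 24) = (g - 8)/(g + 3)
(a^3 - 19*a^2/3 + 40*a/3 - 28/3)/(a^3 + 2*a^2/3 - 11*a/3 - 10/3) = (3*a^2 - 13*a + 14)/(3*a^2 + 8*a + 5)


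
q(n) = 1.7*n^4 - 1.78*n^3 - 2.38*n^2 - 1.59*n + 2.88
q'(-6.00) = -1634.07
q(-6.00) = 2514.42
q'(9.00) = 4480.23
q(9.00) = 9651.87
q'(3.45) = 197.66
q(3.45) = 136.81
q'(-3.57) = -362.05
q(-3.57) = 335.35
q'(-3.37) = -306.45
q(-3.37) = 268.60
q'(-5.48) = -1254.92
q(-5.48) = 1766.15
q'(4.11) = 360.74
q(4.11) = 317.65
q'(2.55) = 64.30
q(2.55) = 25.71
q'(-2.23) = -92.94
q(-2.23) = 56.37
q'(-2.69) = -159.79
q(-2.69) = 113.60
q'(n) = 6.8*n^3 - 5.34*n^2 - 4.76*n - 1.59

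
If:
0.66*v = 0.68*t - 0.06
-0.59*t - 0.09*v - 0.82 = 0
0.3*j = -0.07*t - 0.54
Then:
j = -1.52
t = -1.19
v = -1.32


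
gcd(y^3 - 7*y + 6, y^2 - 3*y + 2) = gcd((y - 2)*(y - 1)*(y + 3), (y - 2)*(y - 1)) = y^2 - 3*y + 2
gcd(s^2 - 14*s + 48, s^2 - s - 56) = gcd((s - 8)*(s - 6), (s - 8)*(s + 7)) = s - 8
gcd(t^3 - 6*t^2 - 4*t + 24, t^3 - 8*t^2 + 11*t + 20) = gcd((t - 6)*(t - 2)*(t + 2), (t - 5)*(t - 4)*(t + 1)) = 1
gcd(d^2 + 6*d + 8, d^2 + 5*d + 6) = d + 2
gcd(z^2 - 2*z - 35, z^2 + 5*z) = z + 5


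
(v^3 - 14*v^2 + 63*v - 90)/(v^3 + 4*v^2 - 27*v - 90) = (v^2 - 9*v + 18)/(v^2 + 9*v + 18)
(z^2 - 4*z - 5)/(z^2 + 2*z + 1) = (z - 5)/(z + 1)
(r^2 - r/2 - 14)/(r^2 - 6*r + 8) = (r + 7/2)/(r - 2)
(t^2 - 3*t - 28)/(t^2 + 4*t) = (t - 7)/t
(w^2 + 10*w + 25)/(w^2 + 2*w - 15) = (w + 5)/(w - 3)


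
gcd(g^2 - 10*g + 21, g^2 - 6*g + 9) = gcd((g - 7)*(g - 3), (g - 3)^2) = g - 3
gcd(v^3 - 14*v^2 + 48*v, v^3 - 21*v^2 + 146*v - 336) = v^2 - 14*v + 48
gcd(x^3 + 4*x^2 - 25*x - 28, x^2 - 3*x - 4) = x^2 - 3*x - 4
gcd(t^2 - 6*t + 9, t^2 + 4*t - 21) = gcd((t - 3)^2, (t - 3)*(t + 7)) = t - 3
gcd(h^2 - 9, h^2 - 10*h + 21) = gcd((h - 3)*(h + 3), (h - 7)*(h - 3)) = h - 3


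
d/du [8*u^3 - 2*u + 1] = 24*u^2 - 2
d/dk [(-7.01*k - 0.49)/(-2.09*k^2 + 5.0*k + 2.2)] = (14.6509*k^2 - 35.05*k - (4.18*k - 5.0)*(7.01*k + 0.49) - 15.422)/(-2.09*k^2 + 5.0*k + 2.2)^2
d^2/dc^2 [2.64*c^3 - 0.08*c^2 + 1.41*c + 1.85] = 15.84*c - 0.16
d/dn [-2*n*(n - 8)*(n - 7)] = -6*n^2 + 60*n - 112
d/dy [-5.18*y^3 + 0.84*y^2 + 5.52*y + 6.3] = -15.54*y^2 + 1.68*y + 5.52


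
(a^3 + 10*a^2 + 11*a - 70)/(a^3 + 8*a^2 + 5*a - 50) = (a + 7)/(a + 5)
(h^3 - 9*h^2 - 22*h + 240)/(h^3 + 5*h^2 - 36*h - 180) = (h - 8)/(h + 6)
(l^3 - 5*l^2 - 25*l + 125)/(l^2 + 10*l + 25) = (l^2 - 10*l + 25)/(l + 5)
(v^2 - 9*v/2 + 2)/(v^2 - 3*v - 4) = (v - 1/2)/(v + 1)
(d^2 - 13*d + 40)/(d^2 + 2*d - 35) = (d - 8)/(d + 7)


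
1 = 1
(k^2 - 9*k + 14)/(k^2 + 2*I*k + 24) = (k^2 - 9*k + 14)/(k^2 + 2*I*k + 24)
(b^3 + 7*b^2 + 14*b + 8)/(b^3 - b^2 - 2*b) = (b^2 + 6*b + 8)/(b*(b - 2))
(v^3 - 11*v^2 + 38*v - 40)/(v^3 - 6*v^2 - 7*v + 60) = (v - 2)/(v + 3)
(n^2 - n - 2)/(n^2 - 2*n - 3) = (n - 2)/(n - 3)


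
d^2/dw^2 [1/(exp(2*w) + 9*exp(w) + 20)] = (2*(2*exp(w) + 9)^2*exp(w) - (4*exp(w) + 9)*(exp(2*w) + 9*exp(w) + 20))*exp(w)/(exp(2*w) + 9*exp(w) + 20)^3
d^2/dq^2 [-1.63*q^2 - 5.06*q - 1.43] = -3.26000000000000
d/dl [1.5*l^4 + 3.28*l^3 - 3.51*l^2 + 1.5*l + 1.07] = 6.0*l^3 + 9.84*l^2 - 7.02*l + 1.5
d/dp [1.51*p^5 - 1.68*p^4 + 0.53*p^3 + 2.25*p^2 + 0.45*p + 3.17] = 7.55*p^4 - 6.72*p^3 + 1.59*p^2 + 4.5*p + 0.45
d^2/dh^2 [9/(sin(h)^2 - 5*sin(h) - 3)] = 9*(4*sin(h)^4 - 15*sin(h)^3 + 31*sin(h)^2 + 15*sin(h) - 56)/(5*sin(h) + cos(h)^2 + 2)^3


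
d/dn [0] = 0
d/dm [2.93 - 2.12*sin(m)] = -2.12*cos(m)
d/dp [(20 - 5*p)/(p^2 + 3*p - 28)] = 5/(p^2 + 14*p + 49)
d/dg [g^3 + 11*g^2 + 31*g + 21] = 3*g^2 + 22*g + 31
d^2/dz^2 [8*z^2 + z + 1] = 16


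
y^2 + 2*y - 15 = (y - 3)*(y + 5)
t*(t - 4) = t^2 - 4*t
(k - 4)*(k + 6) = k^2 + 2*k - 24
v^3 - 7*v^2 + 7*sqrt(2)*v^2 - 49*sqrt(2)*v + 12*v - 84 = (v - 7)*(v + sqrt(2))*(v + 6*sqrt(2))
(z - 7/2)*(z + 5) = z^2 + 3*z/2 - 35/2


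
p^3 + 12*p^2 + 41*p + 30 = (p + 1)*(p + 5)*(p + 6)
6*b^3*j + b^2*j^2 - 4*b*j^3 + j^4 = j*(-3*b + j)*(-2*b + j)*(b + j)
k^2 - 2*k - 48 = (k - 8)*(k + 6)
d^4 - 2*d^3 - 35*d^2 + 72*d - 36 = (d - 6)*(d - 1)^2*(d + 6)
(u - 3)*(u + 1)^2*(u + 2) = u^4 + u^3 - 7*u^2 - 13*u - 6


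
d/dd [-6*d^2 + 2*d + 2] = 2 - 12*d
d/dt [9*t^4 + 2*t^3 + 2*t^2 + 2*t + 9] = 36*t^3 + 6*t^2 + 4*t + 2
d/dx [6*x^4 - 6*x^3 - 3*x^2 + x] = 24*x^3 - 18*x^2 - 6*x + 1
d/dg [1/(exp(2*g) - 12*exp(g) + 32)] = 2*(6 - exp(g))*exp(g)/(exp(2*g) - 12*exp(g) + 32)^2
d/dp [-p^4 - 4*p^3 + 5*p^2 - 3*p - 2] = -4*p^3 - 12*p^2 + 10*p - 3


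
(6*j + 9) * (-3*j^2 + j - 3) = -18*j^3 - 21*j^2 - 9*j - 27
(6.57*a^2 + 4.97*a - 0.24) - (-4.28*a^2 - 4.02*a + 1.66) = 10.85*a^2 + 8.99*a - 1.9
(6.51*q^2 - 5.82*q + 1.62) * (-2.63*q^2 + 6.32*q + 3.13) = -17.1213*q^4 + 56.4498*q^3 - 20.6667*q^2 - 7.9782*q + 5.0706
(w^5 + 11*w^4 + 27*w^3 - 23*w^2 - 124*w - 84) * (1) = w^5 + 11*w^4 + 27*w^3 - 23*w^2 - 124*w - 84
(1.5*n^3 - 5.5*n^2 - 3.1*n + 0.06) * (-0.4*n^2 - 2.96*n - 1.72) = -0.6*n^5 - 2.24*n^4 + 14.94*n^3 + 18.612*n^2 + 5.1544*n - 0.1032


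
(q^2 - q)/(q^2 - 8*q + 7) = q/(q - 7)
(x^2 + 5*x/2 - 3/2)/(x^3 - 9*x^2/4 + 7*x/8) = 4*(x + 3)/(x*(4*x - 7))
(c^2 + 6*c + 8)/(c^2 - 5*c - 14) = (c + 4)/(c - 7)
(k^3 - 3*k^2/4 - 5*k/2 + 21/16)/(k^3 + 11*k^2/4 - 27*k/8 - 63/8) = (k - 1/2)/(k + 3)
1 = 1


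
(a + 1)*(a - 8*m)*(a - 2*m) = a^3 - 10*a^2*m + a^2 + 16*a*m^2 - 10*a*m + 16*m^2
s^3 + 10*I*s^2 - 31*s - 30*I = (s + 2*I)*(s + 3*I)*(s + 5*I)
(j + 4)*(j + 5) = j^2 + 9*j + 20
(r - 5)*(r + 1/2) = r^2 - 9*r/2 - 5/2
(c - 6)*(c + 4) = c^2 - 2*c - 24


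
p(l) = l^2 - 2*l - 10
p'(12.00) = 22.00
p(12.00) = 110.00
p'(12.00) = 22.00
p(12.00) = 110.00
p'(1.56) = 1.12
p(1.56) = -10.69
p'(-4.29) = -10.58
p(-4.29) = 16.98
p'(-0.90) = -3.80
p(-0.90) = -7.39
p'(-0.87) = -3.74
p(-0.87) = -7.50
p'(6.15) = 10.30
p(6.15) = 15.52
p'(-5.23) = -12.46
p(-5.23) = 27.81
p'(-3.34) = -8.68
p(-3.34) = 7.84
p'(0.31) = -1.38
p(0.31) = -10.52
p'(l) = 2*l - 2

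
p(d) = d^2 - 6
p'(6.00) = 12.00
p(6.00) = 30.00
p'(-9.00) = -18.00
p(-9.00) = 75.00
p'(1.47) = 2.94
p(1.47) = -3.84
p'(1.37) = 2.74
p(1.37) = -4.12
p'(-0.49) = -0.98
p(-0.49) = -5.76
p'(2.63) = 5.26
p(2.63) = 0.92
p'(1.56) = 3.12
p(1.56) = -3.57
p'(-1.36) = -2.72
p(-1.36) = -4.15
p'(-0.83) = -1.66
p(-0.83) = -5.31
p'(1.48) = 2.96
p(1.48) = -3.81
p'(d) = 2*d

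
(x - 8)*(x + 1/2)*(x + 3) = x^3 - 9*x^2/2 - 53*x/2 - 12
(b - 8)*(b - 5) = b^2 - 13*b + 40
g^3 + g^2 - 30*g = g*(g - 5)*(g + 6)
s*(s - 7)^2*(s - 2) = s^4 - 16*s^3 + 77*s^2 - 98*s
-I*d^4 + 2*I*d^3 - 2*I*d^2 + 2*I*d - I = (d - 1)*(d - I)*(d + I)*(-I*d + I)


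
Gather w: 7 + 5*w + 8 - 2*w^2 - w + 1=-2*w^2 + 4*w + 16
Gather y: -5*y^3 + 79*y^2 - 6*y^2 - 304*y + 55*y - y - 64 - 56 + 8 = -5*y^3 + 73*y^2 - 250*y - 112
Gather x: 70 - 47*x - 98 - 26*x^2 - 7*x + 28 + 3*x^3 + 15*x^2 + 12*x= 3*x^3 - 11*x^2 - 42*x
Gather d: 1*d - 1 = d - 1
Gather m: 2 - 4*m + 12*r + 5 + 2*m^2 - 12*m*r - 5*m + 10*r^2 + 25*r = 2*m^2 + m*(-12*r - 9) + 10*r^2 + 37*r + 7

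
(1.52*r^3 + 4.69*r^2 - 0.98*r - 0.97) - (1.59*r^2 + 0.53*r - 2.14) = 1.52*r^3 + 3.1*r^2 - 1.51*r + 1.17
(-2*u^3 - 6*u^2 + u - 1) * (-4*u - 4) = 8*u^4 + 32*u^3 + 20*u^2 + 4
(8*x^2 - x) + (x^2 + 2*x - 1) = 9*x^2 + x - 1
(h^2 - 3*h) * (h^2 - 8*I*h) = h^4 - 3*h^3 - 8*I*h^3 + 24*I*h^2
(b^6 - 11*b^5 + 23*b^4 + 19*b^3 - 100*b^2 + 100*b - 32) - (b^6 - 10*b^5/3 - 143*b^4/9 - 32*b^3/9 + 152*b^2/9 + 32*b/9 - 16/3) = -23*b^5/3 + 350*b^4/9 + 203*b^3/9 - 1052*b^2/9 + 868*b/9 - 80/3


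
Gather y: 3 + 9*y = 9*y + 3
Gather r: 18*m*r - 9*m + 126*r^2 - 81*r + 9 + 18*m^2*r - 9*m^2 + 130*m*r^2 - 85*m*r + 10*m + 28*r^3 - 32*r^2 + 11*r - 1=-9*m^2 + m + 28*r^3 + r^2*(130*m + 94) + r*(18*m^2 - 67*m - 70) + 8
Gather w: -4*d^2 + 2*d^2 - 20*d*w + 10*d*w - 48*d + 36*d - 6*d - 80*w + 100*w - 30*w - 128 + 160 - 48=-2*d^2 - 18*d + w*(-10*d - 10) - 16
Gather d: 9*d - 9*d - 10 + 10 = 0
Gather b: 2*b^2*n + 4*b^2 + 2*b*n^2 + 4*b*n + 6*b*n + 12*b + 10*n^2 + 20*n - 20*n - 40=b^2*(2*n + 4) + b*(2*n^2 + 10*n + 12) + 10*n^2 - 40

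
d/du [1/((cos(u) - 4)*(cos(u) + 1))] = (2*cos(u) - 3)*sin(u)/((cos(u) - 4)^2*(cos(u) + 1)^2)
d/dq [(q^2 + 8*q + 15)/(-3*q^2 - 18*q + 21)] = 2*(q^2 + 22*q + 73)/(3*(q^4 + 12*q^3 + 22*q^2 - 84*q + 49))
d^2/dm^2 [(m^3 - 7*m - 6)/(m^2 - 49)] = 12*(7*m^3 - 3*m^2 + 1029*m - 49)/(m^6 - 147*m^4 + 7203*m^2 - 117649)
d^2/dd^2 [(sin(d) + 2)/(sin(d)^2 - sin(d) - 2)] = (sin(d)^5 + 9*sin(d)^4 + 4*sin(d)^3 + 4*sin(d)^2 - 8)/(sin(d) + cos(d)^2 + 1)^3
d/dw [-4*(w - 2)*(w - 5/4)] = 13 - 8*w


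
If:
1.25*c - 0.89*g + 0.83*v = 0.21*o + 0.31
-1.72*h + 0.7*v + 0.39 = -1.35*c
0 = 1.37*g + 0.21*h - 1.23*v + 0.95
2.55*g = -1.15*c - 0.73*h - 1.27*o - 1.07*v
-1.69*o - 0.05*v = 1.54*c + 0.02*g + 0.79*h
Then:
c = -0.27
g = -0.24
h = 0.24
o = 0.12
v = 0.55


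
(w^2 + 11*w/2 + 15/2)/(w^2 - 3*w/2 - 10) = (w + 3)/(w - 4)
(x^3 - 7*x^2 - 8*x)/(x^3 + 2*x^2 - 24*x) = (x^2 - 7*x - 8)/(x^2 + 2*x - 24)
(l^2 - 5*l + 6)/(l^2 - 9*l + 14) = (l - 3)/(l - 7)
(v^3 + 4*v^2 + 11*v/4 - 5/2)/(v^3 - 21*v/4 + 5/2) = (v + 2)/(v - 2)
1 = 1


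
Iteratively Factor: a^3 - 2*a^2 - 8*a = (a + 2)*(a^2 - 4*a) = (a - 4)*(a + 2)*(a)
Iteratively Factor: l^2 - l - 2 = (l + 1)*(l - 2)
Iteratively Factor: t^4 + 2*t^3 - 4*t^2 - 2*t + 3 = (t - 1)*(t^3 + 3*t^2 - t - 3) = (t - 1)^2*(t^2 + 4*t + 3) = (t - 1)^2*(t + 3)*(t + 1)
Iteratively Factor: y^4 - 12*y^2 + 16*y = (y + 4)*(y^3 - 4*y^2 + 4*y) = y*(y + 4)*(y^2 - 4*y + 4) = y*(y - 2)*(y + 4)*(y - 2)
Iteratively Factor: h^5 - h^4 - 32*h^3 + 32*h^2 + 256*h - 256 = (h - 1)*(h^4 - 32*h^2 + 256) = (h - 4)*(h - 1)*(h^3 + 4*h^2 - 16*h - 64) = (h - 4)^2*(h - 1)*(h^2 + 8*h + 16) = (h - 4)^2*(h - 1)*(h + 4)*(h + 4)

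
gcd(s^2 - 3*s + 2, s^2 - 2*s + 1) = s - 1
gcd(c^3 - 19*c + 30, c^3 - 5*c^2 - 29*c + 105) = c^2 + 2*c - 15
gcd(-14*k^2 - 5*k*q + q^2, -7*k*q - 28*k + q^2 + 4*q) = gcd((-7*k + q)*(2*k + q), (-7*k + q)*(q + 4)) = -7*k + q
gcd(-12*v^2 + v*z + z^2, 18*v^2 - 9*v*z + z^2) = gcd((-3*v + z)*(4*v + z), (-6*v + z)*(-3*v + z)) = -3*v + z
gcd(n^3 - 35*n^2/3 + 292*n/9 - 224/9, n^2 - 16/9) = n - 4/3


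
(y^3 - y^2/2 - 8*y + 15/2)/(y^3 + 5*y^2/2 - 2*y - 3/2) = (2*y - 5)/(2*y + 1)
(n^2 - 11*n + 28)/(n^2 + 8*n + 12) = (n^2 - 11*n + 28)/(n^2 + 8*n + 12)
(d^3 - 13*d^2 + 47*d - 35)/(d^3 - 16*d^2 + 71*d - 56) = (d - 5)/(d - 8)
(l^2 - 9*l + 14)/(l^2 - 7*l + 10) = (l - 7)/(l - 5)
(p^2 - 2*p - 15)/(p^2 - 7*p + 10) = (p + 3)/(p - 2)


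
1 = 1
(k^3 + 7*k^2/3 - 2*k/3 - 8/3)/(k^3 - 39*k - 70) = (3*k^2 + k - 4)/(3*(k^2 - 2*k - 35))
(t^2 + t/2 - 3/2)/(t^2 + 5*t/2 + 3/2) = (t - 1)/(t + 1)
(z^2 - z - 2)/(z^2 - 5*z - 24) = (-z^2 + z + 2)/(-z^2 + 5*z + 24)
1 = 1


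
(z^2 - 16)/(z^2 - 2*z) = (z^2 - 16)/(z*(z - 2))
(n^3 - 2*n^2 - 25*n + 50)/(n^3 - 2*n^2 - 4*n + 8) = (n^2 - 25)/(n^2 - 4)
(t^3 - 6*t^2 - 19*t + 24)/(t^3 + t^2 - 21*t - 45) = (t^2 - 9*t + 8)/(t^2 - 2*t - 15)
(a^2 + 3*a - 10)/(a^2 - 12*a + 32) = (a^2 + 3*a - 10)/(a^2 - 12*a + 32)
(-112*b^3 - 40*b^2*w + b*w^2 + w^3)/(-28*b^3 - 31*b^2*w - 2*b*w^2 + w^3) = (4*b + w)/(b + w)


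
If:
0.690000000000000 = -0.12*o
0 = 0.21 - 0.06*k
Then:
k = 3.50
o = -5.75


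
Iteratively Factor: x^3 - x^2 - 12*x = (x)*(x^2 - x - 12) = x*(x - 4)*(x + 3)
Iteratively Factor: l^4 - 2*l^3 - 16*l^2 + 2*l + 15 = (l - 5)*(l^3 + 3*l^2 - l - 3) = (l - 5)*(l - 1)*(l^2 + 4*l + 3) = (l - 5)*(l - 1)*(l + 3)*(l + 1)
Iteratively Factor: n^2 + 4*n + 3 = (n + 1)*(n + 3)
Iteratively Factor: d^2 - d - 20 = (d - 5)*(d + 4)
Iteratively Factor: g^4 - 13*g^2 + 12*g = (g + 4)*(g^3 - 4*g^2 + 3*g) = (g - 1)*(g + 4)*(g^2 - 3*g) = (g - 3)*(g - 1)*(g + 4)*(g)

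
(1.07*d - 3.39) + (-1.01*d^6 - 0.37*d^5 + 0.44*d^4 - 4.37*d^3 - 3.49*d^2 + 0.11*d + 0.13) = -1.01*d^6 - 0.37*d^5 + 0.44*d^4 - 4.37*d^3 - 3.49*d^2 + 1.18*d - 3.26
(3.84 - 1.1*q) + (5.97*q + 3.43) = 4.87*q + 7.27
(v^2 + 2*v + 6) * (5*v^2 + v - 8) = 5*v^4 + 11*v^3 + 24*v^2 - 10*v - 48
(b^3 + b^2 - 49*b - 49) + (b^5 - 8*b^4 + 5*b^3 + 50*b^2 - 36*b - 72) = b^5 - 8*b^4 + 6*b^3 + 51*b^2 - 85*b - 121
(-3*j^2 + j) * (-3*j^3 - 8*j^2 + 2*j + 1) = 9*j^5 + 21*j^4 - 14*j^3 - j^2 + j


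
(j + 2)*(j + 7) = j^2 + 9*j + 14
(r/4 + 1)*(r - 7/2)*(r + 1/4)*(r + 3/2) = r^4/4 + 9*r^3/16 - 51*r^2/16 - 389*r/64 - 21/16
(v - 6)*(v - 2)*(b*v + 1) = b*v^3 - 8*b*v^2 + 12*b*v + v^2 - 8*v + 12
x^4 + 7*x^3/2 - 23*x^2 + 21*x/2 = x*(x - 3)*(x - 1/2)*(x + 7)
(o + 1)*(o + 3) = o^2 + 4*o + 3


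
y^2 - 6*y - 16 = (y - 8)*(y + 2)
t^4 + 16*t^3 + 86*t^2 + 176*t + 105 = (t + 1)*(t + 3)*(t + 5)*(t + 7)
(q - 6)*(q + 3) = q^2 - 3*q - 18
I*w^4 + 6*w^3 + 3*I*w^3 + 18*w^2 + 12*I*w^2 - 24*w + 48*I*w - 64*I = (w + 4)*(w - 8*I)*(w + 2*I)*(I*w - I)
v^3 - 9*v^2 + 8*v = v*(v - 8)*(v - 1)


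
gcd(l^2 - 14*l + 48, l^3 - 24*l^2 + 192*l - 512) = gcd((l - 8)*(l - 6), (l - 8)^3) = l - 8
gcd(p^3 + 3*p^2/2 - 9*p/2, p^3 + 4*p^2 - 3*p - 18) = p + 3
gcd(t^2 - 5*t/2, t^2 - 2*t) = t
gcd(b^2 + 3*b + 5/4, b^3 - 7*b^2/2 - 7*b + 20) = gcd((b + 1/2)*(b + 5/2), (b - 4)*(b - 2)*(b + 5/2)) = b + 5/2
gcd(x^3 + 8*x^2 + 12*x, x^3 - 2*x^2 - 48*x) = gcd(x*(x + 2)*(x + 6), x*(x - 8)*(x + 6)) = x^2 + 6*x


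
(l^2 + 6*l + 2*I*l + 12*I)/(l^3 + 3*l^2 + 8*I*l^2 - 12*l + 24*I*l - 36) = (l + 6)/(l^2 + l*(3 + 6*I) + 18*I)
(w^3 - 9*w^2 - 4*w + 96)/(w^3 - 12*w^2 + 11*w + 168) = (w - 4)/(w - 7)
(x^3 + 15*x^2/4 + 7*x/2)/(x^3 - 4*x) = (x + 7/4)/(x - 2)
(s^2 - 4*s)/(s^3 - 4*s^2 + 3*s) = (s - 4)/(s^2 - 4*s + 3)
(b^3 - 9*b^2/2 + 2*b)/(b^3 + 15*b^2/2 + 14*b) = (2*b^2 - 9*b + 4)/(2*b^2 + 15*b + 28)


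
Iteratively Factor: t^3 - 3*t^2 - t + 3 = (t - 3)*(t^2 - 1) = (t - 3)*(t + 1)*(t - 1)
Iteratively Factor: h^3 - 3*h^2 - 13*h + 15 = (h - 1)*(h^2 - 2*h - 15) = (h - 5)*(h - 1)*(h + 3)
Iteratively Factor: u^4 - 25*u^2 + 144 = (u - 3)*(u^3 + 3*u^2 - 16*u - 48) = (u - 3)*(u + 4)*(u^2 - u - 12) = (u - 4)*(u - 3)*(u + 4)*(u + 3)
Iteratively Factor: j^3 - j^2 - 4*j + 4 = (j - 2)*(j^2 + j - 2) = (j - 2)*(j - 1)*(j + 2)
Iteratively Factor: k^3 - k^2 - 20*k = (k)*(k^2 - k - 20) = k*(k + 4)*(k - 5)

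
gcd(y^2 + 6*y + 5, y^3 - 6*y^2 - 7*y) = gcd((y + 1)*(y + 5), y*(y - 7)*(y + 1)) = y + 1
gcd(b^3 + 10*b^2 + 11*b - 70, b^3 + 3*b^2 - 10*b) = b^2 + 3*b - 10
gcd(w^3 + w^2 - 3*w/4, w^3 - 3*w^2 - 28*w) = w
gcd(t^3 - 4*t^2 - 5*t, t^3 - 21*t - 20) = t^2 - 4*t - 5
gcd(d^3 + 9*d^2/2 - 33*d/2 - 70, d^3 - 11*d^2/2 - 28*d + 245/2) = d + 5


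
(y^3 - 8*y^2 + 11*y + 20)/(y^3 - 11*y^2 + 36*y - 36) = (y^3 - 8*y^2 + 11*y + 20)/(y^3 - 11*y^2 + 36*y - 36)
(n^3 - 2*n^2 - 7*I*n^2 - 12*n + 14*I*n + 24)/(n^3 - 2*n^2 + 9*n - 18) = (n - 4*I)/(n + 3*I)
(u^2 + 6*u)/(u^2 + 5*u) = (u + 6)/(u + 5)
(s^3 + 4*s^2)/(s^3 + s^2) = (s + 4)/(s + 1)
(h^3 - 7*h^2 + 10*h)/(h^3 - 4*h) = (h - 5)/(h + 2)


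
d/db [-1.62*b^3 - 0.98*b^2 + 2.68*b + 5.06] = -4.86*b^2 - 1.96*b + 2.68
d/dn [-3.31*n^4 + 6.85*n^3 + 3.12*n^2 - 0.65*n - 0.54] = -13.24*n^3 + 20.55*n^2 + 6.24*n - 0.65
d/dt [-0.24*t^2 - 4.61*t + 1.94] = -0.48*t - 4.61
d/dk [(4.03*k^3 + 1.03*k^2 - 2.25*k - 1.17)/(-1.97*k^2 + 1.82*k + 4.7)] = (-7.9391*k^4 + 14.6692*k^3 + 54.2651*k^2 + 5.0722*k - 8.4456)/(3.8809*k^4 - 7.1708*k^3 - 15.2056*k^2 + 17.108*k + 22.09)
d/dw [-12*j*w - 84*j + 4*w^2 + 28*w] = -12*j + 8*w + 28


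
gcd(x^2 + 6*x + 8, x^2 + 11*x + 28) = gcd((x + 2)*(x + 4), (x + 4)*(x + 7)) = x + 4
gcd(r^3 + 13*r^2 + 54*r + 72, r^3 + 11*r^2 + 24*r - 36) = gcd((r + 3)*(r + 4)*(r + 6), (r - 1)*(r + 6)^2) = r + 6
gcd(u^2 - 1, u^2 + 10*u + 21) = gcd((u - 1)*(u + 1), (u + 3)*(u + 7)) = 1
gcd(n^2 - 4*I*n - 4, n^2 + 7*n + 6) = 1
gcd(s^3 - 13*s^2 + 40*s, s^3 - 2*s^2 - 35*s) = s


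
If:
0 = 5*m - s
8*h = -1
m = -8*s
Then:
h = -1/8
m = 0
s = 0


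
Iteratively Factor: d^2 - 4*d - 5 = (d - 5)*(d + 1)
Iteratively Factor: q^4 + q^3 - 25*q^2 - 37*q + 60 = (q + 3)*(q^3 - 2*q^2 - 19*q + 20) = (q - 5)*(q + 3)*(q^2 + 3*q - 4) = (q - 5)*(q + 3)*(q + 4)*(q - 1)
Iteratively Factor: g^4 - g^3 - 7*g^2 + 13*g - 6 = (g + 3)*(g^3 - 4*g^2 + 5*g - 2) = (g - 1)*(g + 3)*(g^2 - 3*g + 2) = (g - 1)^2*(g + 3)*(g - 2)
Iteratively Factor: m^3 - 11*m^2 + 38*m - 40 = (m - 5)*(m^2 - 6*m + 8) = (m - 5)*(m - 4)*(m - 2)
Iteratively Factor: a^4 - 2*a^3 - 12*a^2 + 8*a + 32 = (a + 2)*(a^3 - 4*a^2 - 4*a + 16) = (a - 2)*(a + 2)*(a^2 - 2*a - 8) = (a - 4)*(a - 2)*(a + 2)*(a + 2)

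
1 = 1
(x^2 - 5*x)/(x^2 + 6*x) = (x - 5)/(x + 6)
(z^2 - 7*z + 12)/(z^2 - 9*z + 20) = (z - 3)/(z - 5)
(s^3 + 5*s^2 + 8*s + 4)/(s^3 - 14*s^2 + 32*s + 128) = (s^2 + 3*s + 2)/(s^2 - 16*s + 64)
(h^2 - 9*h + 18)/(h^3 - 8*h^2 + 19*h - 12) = (h - 6)/(h^2 - 5*h + 4)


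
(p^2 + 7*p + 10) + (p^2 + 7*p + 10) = 2*p^2 + 14*p + 20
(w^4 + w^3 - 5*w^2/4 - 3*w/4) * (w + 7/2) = w^5 + 9*w^4/2 + 9*w^3/4 - 41*w^2/8 - 21*w/8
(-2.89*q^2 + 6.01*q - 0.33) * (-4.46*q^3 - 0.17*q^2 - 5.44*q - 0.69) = 12.8894*q^5 - 26.3133*q^4 + 16.1717*q^3 - 30.6442*q^2 - 2.3517*q + 0.2277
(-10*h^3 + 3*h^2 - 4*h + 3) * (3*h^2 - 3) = -30*h^5 + 9*h^4 + 18*h^3 + 12*h - 9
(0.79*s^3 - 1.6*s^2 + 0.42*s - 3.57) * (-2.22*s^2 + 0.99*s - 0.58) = -1.7538*s^5 + 4.3341*s^4 - 2.9746*s^3 + 9.2692*s^2 - 3.7779*s + 2.0706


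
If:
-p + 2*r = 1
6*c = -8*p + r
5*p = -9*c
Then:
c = -1/15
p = 3/25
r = 14/25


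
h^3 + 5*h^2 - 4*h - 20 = (h - 2)*(h + 2)*(h + 5)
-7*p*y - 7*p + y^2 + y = (-7*p + y)*(y + 1)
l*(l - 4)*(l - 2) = l^3 - 6*l^2 + 8*l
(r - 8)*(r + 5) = r^2 - 3*r - 40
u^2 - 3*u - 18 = (u - 6)*(u + 3)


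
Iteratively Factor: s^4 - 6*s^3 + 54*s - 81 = (s - 3)*(s^3 - 3*s^2 - 9*s + 27) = (s - 3)^2*(s^2 - 9) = (s - 3)^2*(s + 3)*(s - 3)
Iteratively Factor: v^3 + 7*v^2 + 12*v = (v + 3)*(v^2 + 4*v) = v*(v + 3)*(v + 4)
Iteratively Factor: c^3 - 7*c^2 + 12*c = (c - 3)*(c^2 - 4*c) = c*(c - 3)*(c - 4)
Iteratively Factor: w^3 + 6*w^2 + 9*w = (w + 3)*(w^2 + 3*w) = w*(w + 3)*(w + 3)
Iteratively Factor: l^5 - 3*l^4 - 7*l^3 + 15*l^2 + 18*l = (l - 3)*(l^4 - 7*l^2 - 6*l) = (l - 3)*(l + 2)*(l^3 - 2*l^2 - 3*l) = (l - 3)*(l + 1)*(l + 2)*(l^2 - 3*l) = l*(l - 3)*(l + 1)*(l + 2)*(l - 3)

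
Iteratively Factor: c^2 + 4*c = (c + 4)*(c)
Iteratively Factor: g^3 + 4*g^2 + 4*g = (g)*(g^2 + 4*g + 4) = g*(g + 2)*(g + 2)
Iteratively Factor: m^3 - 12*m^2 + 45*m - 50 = (m - 5)*(m^2 - 7*m + 10) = (m - 5)^2*(m - 2)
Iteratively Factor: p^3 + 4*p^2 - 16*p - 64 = (p - 4)*(p^2 + 8*p + 16) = (p - 4)*(p + 4)*(p + 4)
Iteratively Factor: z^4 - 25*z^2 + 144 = (z - 3)*(z^3 + 3*z^2 - 16*z - 48) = (z - 4)*(z - 3)*(z^2 + 7*z + 12) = (z - 4)*(z - 3)*(z + 3)*(z + 4)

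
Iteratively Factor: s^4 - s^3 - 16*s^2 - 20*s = (s)*(s^3 - s^2 - 16*s - 20) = s*(s + 2)*(s^2 - 3*s - 10) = s*(s - 5)*(s + 2)*(s + 2)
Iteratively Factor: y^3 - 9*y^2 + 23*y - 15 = (y - 3)*(y^2 - 6*y + 5) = (y - 3)*(y - 1)*(y - 5)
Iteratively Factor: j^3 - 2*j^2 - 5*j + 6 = (j + 2)*(j^2 - 4*j + 3) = (j - 3)*(j + 2)*(j - 1)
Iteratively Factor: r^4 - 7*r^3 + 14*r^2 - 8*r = (r - 2)*(r^3 - 5*r^2 + 4*r) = (r - 4)*(r - 2)*(r^2 - r) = r*(r - 4)*(r - 2)*(r - 1)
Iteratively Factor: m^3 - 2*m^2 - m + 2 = (m - 1)*(m^2 - m - 2) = (m - 1)*(m + 1)*(m - 2)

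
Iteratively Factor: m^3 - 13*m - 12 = (m + 1)*(m^2 - m - 12) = (m + 1)*(m + 3)*(m - 4)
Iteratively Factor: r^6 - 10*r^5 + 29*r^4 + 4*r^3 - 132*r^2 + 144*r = (r - 3)*(r^5 - 7*r^4 + 8*r^3 + 28*r^2 - 48*r) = (r - 4)*(r - 3)*(r^4 - 3*r^3 - 4*r^2 + 12*r) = (r - 4)*(r - 3)*(r - 2)*(r^3 - r^2 - 6*r) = (r - 4)*(r - 3)^2*(r - 2)*(r^2 + 2*r) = r*(r - 4)*(r - 3)^2*(r - 2)*(r + 2)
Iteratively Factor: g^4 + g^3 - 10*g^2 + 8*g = (g + 4)*(g^3 - 3*g^2 + 2*g) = (g - 2)*(g + 4)*(g^2 - g) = g*(g - 2)*(g + 4)*(g - 1)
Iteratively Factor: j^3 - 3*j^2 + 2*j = (j - 1)*(j^2 - 2*j) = (j - 2)*(j - 1)*(j)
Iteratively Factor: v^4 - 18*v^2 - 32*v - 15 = (v + 1)*(v^3 - v^2 - 17*v - 15) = (v + 1)*(v + 3)*(v^2 - 4*v - 5) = (v - 5)*(v + 1)*(v + 3)*(v + 1)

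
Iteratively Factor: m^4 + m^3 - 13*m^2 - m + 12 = (m + 4)*(m^3 - 3*m^2 - m + 3) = (m + 1)*(m + 4)*(m^2 - 4*m + 3) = (m - 1)*(m + 1)*(m + 4)*(m - 3)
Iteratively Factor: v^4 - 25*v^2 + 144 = (v - 4)*(v^3 + 4*v^2 - 9*v - 36) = (v - 4)*(v + 3)*(v^2 + v - 12) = (v - 4)*(v - 3)*(v + 3)*(v + 4)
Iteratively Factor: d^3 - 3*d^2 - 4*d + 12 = (d - 2)*(d^2 - d - 6) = (d - 3)*(d - 2)*(d + 2)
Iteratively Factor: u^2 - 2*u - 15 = (u + 3)*(u - 5)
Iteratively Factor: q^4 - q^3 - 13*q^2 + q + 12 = (q + 3)*(q^3 - 4*q^2 - q + 4) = (q - 1)*(q + 3)*(q^2 - 3*q - 4) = (q - 4)*(q - 1)*(q + 3)*(q + 1)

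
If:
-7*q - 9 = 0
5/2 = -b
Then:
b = -5/2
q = -9/7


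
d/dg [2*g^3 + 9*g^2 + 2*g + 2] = 6*g^2 + 18*g + 2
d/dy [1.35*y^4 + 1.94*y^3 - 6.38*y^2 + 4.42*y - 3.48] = 5.4*y^3 + 5.82*y^2 - 12.76*y + 4.42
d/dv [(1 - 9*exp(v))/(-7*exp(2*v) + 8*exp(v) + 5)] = (-63*exp(2*v) + 14*exp(v) - 53)*exp(v)/(49*exp(4*v) - 112*exp(3*v) - 6*exp(2*v) + 80*exp(v) + 25)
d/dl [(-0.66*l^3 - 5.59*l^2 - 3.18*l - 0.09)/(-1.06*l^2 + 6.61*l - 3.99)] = (0.6996*l^4 - 8.7252*l^3 - 32.4205*l^2 + 44.4174*l + 13.2831)/(1.1236*l^4 - 14.0132*l^3 + 52.1509*l^2 - 52.7478*l + 15.9201)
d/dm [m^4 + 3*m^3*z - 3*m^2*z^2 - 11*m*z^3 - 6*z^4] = 4*m^3 + 9*m^2*z - 6*m*z^2 - 11*z^3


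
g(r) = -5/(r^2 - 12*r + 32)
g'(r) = -5*(12 - 2*r)/(r^2 - 12*r + 32)^2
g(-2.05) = -0.08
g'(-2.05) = -0.02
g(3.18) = -1.27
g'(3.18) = -1.81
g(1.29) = -0.27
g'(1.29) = -0.14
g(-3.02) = -0.06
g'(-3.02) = -0.02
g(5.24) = 1.46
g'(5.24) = -0.65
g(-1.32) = -0.10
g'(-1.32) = -0.03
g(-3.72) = -0.06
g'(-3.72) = -0.01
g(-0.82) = -0.12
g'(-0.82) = -0.04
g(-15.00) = -0.01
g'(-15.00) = 0.00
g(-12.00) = -0.02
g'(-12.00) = 0.00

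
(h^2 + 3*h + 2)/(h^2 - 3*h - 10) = (h + 1)/(h - 5)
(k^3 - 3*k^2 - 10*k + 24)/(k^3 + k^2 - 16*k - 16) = (k^2 + k - 6)/(k^2 + 5*k + 4)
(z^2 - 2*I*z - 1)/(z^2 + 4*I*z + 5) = (z - I)/(z + 5*I)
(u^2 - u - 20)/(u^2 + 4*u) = (u - 5)/u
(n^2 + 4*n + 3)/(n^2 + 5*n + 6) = (n + 1)/(n + 2)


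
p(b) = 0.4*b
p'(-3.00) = 0.40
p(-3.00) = -1.20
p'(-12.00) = 0.40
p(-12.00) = -4.80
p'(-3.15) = 0.40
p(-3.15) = -1.26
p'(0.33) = 0.40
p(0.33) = 0.13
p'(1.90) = 0.40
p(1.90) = 0.76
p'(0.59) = 0.40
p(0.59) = 0.24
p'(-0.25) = 0.40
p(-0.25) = -0.10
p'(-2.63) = 0.40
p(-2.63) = -1.05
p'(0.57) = 0.40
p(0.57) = 0.23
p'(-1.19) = 0.40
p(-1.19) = -0.48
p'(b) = 0.400000000000000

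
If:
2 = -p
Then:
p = -2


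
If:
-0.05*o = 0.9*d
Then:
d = -0.0555555555555556*o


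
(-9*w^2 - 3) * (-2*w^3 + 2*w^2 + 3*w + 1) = 18*w^5 - 18*w^4 - 21*w^3 - 15*w^2 - 9*w - 3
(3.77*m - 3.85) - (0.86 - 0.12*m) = 3.89*m - 4.71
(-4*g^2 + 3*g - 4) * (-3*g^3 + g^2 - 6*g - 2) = 12*g^5 - 13*g^4 + 39*g^3 - 14*g^2 + 18*g + 8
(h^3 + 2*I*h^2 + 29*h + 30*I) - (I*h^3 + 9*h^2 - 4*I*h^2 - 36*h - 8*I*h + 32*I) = h^3 - I*h^3 - 9*h^2 + 6*I*h^2 + 65*h + 8*I*h - 2*I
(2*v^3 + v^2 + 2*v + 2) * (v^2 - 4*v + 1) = 2*v^5 - 7*v^4 - 5*v^2 - 6*v + 2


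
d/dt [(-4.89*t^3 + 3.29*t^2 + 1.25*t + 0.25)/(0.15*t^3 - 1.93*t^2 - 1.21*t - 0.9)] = (8.9442*t^4 + 11.4588*t^3 + 11.5221*t^2 - 4.957*t - 0.8225)/(0.0225*t^6 - 0.579*t^5 + 3.3619*t^4 + 4.4006*t^3 + 4.9381*t^2 + 2.178*t + 0.81)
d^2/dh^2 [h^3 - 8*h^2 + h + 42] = 6*h - 16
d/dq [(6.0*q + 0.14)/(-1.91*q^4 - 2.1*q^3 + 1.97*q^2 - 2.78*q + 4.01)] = (34.38*q^4 + 26.2696*q^3 - 10.938*q^2 - 0.551600000000001*q + 24.4492)/(3.6481*q^8 + 8.022*q^7 - 3.1154*q^6 + 2.3456*q^5 + 0.238700000000001*q^4 - 27.7952*q^3 + 23.5278*q^2 - 22.2956*q + 16.0801)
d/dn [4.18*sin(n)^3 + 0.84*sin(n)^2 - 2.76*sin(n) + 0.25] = (12.54*sin(n)^2 + 1.68*sin(n) - 2.76)*cos(n)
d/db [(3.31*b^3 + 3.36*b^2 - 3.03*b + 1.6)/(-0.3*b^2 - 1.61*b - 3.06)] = (-0.993*b^4 - 10.6582*b^3 - 36.7044*b^2 - 19.6032*b + 11.8478)/(0.09*b^4 + 0.966*b^3 + 4.4281*b^2 + 9.8532*b + 9.3636)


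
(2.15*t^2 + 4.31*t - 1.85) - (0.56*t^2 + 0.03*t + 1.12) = 1.59*t^2 + 4.28*t - 2.97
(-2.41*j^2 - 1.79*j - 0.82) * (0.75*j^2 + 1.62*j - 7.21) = -1.8075*j^4 - 5.2467*j^3 + 13.8613*j^2 + 11.5775*j + 5.9122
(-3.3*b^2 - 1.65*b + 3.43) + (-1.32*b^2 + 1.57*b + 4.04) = -4.62*b^2 - 0.0799999999999998*b + 7.47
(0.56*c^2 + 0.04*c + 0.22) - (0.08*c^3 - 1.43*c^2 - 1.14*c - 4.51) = -0.08*c^3 + 1.99*c^2 + 1.18*c + 4.73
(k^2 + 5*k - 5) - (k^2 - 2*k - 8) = 7*k + 3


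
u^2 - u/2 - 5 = (u - 5/2)*(u + 2)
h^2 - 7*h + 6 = (h - 6)*(h - 1)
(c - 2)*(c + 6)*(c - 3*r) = c^3 - 3*c^2*r + 4*c^2 - 12*c*r - 12*c + 36*r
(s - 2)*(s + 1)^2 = s^3 - 3*s - 2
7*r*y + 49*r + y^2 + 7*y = (7*r + y)*(y + 7)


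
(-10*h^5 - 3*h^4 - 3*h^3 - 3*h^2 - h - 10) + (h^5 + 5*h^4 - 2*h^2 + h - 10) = -9*h^5 + 2*h^4 - 3*h^3 - 5*h^2 - 20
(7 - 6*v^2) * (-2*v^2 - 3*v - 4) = 12*v^4 + 18*v^3 + 10*v^2 - 21*v - 28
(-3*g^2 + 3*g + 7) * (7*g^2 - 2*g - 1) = -21*g^4 + 27*g^3 + 46*g^2 - 17*g - 7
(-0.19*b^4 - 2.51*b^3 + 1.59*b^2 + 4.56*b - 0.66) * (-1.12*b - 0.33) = 0.2128*b^5 + 2.8739*b^4 - 0.9525*b^3 - 5.6319*b^2 - 0.7656*b + 0.2178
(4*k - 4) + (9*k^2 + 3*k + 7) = 9*k^2 + 7*k + 3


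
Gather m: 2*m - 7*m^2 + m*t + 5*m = -7*m^2 + m*(t + 7)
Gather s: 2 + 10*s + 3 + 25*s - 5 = 35*s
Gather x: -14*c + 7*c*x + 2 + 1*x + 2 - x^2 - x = 7*c*x - 14*c - x^2 + 4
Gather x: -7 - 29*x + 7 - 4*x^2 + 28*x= -4*x^2 - x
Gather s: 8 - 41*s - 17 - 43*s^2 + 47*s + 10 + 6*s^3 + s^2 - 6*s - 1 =6*s^3 - 42*s^2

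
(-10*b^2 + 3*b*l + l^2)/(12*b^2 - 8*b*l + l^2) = (-5*b - l)/(6*b - l)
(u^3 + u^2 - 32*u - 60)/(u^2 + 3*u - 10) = (u^2 - 4*u - 12)/(u - 2)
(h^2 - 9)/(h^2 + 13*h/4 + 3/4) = 4*(h - 3)/(4*h + 1)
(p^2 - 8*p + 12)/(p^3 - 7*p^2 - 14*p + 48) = (p - 6)/(p^2 - 5*p - 24)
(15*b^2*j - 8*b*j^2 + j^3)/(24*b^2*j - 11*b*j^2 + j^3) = (5*b - j)/(8*b - j)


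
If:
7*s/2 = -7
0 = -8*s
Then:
No Solution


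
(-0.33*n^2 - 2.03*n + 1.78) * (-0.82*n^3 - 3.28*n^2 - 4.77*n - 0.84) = 0.2706*n^5 + 2.747*n^4 + 6.7729*n^3 + 4.1219*n^2 - 6.7854*n - 1.4952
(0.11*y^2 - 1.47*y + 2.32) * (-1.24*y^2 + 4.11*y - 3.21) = -0.1364*y^4 + 2.2749*y^3 - 9.2716*y^2 + 14.2539*y - 7.4472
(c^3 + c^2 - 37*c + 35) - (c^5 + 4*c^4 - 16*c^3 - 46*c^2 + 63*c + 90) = -c^5 - 4*c^4 + 17*c^3 + 47*c^2 - 100*c - 55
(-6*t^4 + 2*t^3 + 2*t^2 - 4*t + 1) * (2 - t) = 6*t^5 - 14*t^4 + 2*t^3 + 8*t^2 - 9*t + 2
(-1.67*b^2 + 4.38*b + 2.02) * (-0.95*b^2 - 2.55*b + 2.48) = 1.5865*b^4 + 0.0975000000000001*b^3 - 17.2296*b^2 + 5.7114*b + 5.0096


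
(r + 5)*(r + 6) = r^2 + 11*r + 30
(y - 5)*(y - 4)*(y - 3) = y^3 - 12*y^2 + 47*y - 60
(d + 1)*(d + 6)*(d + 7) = d^3 + 14*d^2 + 55*d + 42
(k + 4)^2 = k^2 + 8*k + 16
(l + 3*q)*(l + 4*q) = l^2 + 7*l*q + 12*q^2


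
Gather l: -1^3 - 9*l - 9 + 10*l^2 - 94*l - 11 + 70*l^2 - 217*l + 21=80*l^2 - 320*l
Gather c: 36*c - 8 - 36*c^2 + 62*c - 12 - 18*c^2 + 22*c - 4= -54*c^2 + 120*c - 24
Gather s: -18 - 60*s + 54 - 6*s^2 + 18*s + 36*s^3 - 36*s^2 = 36*s^3 - 42*s^2 - 42*s + 36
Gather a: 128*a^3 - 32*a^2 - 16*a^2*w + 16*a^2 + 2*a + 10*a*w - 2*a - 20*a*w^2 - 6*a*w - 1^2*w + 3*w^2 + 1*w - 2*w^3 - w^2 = 128*a^3 + a^2*(-16*w - 16) + a*(-20*w^2 + 4*w) - 2*w^3 + 2*w^2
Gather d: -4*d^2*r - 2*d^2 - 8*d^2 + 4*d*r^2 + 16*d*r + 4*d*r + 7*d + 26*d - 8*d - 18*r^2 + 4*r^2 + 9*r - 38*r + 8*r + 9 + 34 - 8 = d^2*(-4*r - 10) + d*(4*r^2 + 20*r + 25) - 14*r^2 - 21*r + 35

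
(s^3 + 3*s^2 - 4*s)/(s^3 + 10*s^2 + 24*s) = (s - 1)/(s + 6)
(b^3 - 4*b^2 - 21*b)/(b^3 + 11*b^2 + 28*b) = (b^2 - 4*b - 21)/(b^2 + 11*b + 28)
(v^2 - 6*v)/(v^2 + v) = (v - 6)/(v + 1)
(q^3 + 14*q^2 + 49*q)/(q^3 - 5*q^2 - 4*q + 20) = q*(q^2 + 14*q + 49)/(q^3 - 5*q^2 - 4*q + 20)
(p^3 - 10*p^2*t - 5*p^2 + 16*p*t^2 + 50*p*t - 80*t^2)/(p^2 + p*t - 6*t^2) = (p^2 - 8*p*t - 5*p + 40*t)/(p + 3*t)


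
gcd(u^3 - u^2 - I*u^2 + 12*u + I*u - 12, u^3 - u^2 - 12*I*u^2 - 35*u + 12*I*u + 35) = u - 1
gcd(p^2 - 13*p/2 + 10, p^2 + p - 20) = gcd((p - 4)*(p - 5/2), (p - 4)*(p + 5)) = p - 4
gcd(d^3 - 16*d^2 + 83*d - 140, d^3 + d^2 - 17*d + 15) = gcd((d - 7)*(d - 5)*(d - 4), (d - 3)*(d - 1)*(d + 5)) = 1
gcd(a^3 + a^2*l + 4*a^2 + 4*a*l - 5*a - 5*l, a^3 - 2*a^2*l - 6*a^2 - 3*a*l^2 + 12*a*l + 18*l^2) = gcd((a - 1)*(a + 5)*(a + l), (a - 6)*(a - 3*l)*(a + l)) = a + l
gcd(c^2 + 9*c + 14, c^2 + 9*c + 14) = c^2 + 9*c + 14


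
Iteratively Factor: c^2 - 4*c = (c)*(c - 4)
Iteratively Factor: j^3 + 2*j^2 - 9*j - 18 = (j + 3)*(j^2 - j - 6) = (j + 2)*(j + 3)*(j - 3)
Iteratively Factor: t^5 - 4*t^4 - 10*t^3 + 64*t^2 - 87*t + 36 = (t - 1)*(t^4 - 3*t^3 - 13*t^2 + 51*t - 36) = (t - 1)^2*(t^3 - 2*t^2 - 15*t + 36) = (t - 3)*(t - 1)^2*(t^2 + t - 12) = (t - 3)^2*(t - 1)^2*(t + 4)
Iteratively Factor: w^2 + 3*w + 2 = (w + 1)*(w + 2)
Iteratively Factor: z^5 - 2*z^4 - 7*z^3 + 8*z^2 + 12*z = (z - 3)*(z^4 + z^3 - 4*z^2 - 4*z) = (z - 3)*(z + 2)*(z^3 - z^2 - 2*z) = (z - 3)*(z - 2)*(z + 2)*(z^2 + z) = z*(z - 3)*(z - 2)*(z + 2)*(z + 1)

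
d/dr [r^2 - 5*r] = 2*r - 5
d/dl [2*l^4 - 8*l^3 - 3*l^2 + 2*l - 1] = 8*l^3 - 24*l^2 - 6*l + 2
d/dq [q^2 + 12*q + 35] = 2*q + 12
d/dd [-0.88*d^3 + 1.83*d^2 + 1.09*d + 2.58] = -2.64*d^2 + 3.66*d + 1.09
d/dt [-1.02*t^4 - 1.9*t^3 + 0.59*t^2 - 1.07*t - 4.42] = -4.08*t^3 - 5.7*t^2 + 1.18*t - 1.07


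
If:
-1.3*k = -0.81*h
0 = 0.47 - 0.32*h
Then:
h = 1.47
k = 0.92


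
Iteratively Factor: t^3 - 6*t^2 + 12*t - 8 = (t - 2)*(t^2 - 4*t + 4) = (t - 2)^2*(t - 2)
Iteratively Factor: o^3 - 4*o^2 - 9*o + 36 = (o + 3)*(o^2 - 7*o + 12) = (o - 4)*(o + 3)*(o - 3)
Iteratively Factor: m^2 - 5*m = (m)*(m - 5)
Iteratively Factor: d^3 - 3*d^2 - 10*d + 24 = (d + 3)*(d^2 - 6*d + 8) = (d - 4)*(d + 3)*(d - 2)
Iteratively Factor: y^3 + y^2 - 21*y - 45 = (y - 5)*(y^2 + 6*y + 9) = (y - 5)*(y + 3)*(y + 3)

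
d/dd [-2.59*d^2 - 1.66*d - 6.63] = -5.18*d - 1.66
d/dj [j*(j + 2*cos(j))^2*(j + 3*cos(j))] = (j + 2*cos(j))*(-7*j^2*sin(j) + 4*j^2 - 9*j*sin(2*j) + 13*j*cos(j) + 3*cos(2*j) + 3)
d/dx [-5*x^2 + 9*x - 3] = 9 - 10*x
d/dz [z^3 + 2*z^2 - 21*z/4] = 3*z^2 + 4*z - 21/4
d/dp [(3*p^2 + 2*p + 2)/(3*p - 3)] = (p^2 - 2*p - 4/3)/(p^2 - 2*p + 1)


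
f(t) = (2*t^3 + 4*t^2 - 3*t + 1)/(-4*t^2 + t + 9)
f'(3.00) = 0.15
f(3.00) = -3.42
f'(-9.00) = -0.50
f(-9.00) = 3.41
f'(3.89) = -0.27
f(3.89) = -3.52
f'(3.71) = -0.23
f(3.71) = -3.47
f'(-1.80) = -3.93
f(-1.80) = -1.34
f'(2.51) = 1.11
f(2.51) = -3.67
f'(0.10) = -0.24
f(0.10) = 0.08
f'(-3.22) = -0.63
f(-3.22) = 0.41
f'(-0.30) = -0.69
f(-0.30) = 0.26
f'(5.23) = -0.42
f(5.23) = -4.00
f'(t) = (8*t - 1)*(2*t^3 + 4*t^2 - 3*t + 1)/(-4*t^2 + t + 9)^2 + (6*t^2 + 8*t - 3)/(-4*t^2 + t + 9)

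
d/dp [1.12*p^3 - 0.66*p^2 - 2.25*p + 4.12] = 3.36*p^2 - 1.32*p - 2.25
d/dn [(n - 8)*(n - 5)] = 2*n - 13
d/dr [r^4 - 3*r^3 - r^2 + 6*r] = 4*r^3 - 9*r^2 - 2*r + 6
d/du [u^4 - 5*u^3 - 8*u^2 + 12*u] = 4*u^3 - 15*u^2 - 16*u + 12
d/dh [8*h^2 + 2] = 16*h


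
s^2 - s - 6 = (s - 3)*(s + 2)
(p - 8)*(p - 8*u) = p^2 - 8*p*u - 8*p + 64*u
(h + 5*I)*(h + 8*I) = h^2 + 13*I*h - 40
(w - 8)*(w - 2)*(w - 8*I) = w^3 - 10*w^2 - 8*I*w^2 + 16*w + 80*I*w - 128*I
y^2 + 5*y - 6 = (y - 1)*(y + 6)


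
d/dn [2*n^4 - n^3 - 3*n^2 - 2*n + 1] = 8*n^3 - 3*n^2 - 6*n - 2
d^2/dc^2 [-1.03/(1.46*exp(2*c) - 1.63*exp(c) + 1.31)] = (-1.03*(2.92*exp(c) - 1.63)*(5.84*exp(c) - 3.26)*exp(c) + (6.0152*exp(c) - 1.6789)*(1.46*exp(2*c) - 1.63*exp(c) + 1.31))*exp(c)/(1.46*exp(2*c) - 1.63*exp(c) + 1.31)^3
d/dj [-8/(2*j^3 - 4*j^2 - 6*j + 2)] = 4*(3*j^2 - 4*j - 3)/(j^3 - 2*j^2 - 3*j + 1)^2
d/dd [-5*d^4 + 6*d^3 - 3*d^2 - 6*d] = -20*d^3 + 18*d^2 - 6*d - 6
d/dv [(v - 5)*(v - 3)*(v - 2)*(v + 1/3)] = 4*v^3 - 29*v^2 + 166*v/3 - 59/3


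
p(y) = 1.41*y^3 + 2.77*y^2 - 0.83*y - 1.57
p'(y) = 4.23*y^2 + 5.54*y - 0.83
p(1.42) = 6.87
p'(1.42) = 15.57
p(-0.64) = -0.27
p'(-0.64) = -2.64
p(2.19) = 24.71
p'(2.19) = 31.59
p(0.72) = -0.21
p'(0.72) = 5.35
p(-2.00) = -0.11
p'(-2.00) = 5.01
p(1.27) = 4.73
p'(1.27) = 13.03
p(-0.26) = -1.19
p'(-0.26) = -1.98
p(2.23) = 25.99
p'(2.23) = 32.56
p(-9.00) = -797.62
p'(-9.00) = 291.94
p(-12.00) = -2029.21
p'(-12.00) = 541.81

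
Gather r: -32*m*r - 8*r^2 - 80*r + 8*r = -8*r^2 + r*(-32*m - 72)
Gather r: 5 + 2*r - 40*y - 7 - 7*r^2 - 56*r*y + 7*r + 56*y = -7*r^2 + r*(9 - 56*y) + 16*y - 2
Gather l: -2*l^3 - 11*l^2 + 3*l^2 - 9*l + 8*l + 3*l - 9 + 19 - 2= -2*l^3 - 8*l^2 + 2*l + 8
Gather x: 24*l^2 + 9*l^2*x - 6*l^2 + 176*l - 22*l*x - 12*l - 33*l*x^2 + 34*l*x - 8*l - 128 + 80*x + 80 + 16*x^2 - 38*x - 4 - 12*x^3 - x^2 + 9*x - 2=18*l^2 + 156*l - 12*x^3 + x^2*(15 - 33*l) + x*(9*l^2 + 12*l + 51) - 54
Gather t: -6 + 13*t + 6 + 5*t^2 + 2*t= 5*t^2 + 15*t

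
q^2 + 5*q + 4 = (q + 1)*(q + 4)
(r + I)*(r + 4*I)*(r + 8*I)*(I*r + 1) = I*r^4 - 12*r^3 - 31*I*r^2 - 12*r - 32*I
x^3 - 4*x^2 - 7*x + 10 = (x - 5)*(x - 1)*(x + 2)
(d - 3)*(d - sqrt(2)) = d^2 - 3*d - sqrt(2)*d + 3*sqrt(2)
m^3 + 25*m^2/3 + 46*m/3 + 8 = (m + 1)*(m + 4/3)*(m + 6)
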